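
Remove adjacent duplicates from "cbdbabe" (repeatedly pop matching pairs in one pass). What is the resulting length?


Input: cbdbabe
Stack-based adjacent duplicate removal:
  Read 'c': push. Stack: c
  Read 'b': push. Stack: cb
  Read 'd': push. Stack: cbd
  Read 'b': push. Stack: cbdb
  Read 'a': push. Stack: cbdba
  Read 'b': push. Stack: cbdbab
  Read 'e': push. Stack: cbdbabe
Final stack: "cbdbabe" (length 7)

7


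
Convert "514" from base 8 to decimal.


Input: "514" in base 8
Positional expansion:
  Digit '5' (value 5) x 8^2 = 320
  Digit '1' (value 1) x 8^1 = 8
  Digit '4' (value 4) x 8^0 = 4
Sum = 332

332


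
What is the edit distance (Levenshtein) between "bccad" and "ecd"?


Computing edit distance: "bccad" -> "ecd"
DP table:
           e    c    d
      0    1    2    3
  b   1    1    2    3
  c   2    2    1    2
  c   3    3    2    2
  a   4    4    3    3
  d   5    5    4    3
Edit distance = dp[5][3] = 3

3


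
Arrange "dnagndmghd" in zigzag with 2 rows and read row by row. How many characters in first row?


Zigzag "dnagndmghd" into 2 rows:
Placing characters:
  'd' => row 0
  'n' => row 1
  'a' => row 0
  'g' => row 1
  'n' => row 0
  'd' => row 1
  'm' => row 0
  'g' => row 1
  'h' => row 0
  'd' => row 1
Rows:
  Row 0: "danmh"
  Row 1: "ngdgd"
First row length: 5

5


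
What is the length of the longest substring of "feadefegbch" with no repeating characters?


Input: "feadefegbch"
Sliding window (track last position of each char):
  Position 0 ('f'): window [0,0] length 1 -- new best
  Position 1 ('e'): window [0,1] length 2 -- new best
  Position 2 ('a'): window [0,2] length 3 -- new best
  Position 3 ('d'): window [0,3] length 4 -- new best
  Position 4 ('e'): repeat (last at 1), move window start to 2
  Position 4 ('e'): window [2,4] length 3
  Position 5 ('f'): window [2,5] length 4
  Position 6 ('e'): repeat (last at 4), move window start to 5
  Position 6 ('e'): window [5,6] length 2
  Position 7 ('g'): window [5,7] length 3
  Position 8 ('b'): window [5,8] length 4
  Position 9 ('c'): window [5,9] length 5 -- new best
  Position 10 ('h'): window [5,10] length 6 -- new best
Longest substring with no repeats: "fegbch" with length 6

6


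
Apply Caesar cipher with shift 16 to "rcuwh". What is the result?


Caesar cipher: shift "rcuwh" by 16
  'r' (pos 17) + 16 = pos 7 = 'h'
  'c' (pos 2) + 16 = pos 18 = 's'
  'u' (pos 20) + 16 = pos 10 = 'k'
  'w' (pos 22) + 16 = pos 12 = 'm'
  'h' (pos 7) + 16 = pos 23 = 'x'
Result: hskmx

hskmx


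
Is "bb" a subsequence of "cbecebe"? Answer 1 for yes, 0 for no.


Check if "bb" is a subsequence of "cbecebe"
Greedy scan:
  Position 0 ('c'): no match needed
  Position 1 ('b'): matches sub[0] = 'b'
  Position 2 ('e'): no match needed
  Position 3 ('c'): no match needed
  Position 4 ('e'): no match needed
  Position 5 ('b'): matches sub[1] = 'b'
  Position 6 ('e'): no match needed
All 2 characters matched => is a subsequence

1


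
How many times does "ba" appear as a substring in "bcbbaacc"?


Searching for "ba" in "bcbbaacc"
Scanning each position:
  Position 0: "bc" => no
  Position 1: "cb" => no
  Position 2: "bb" => no
  Position 3: "ba" => MATCH
  Position 4: "aa" => no
  Position 5: "ac" => no
  Position 6: "cc" => no
Total occurrences: 1

1


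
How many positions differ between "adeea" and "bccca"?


Comparing "adeea" and "bccca" position by position:
  Position 0: 'a' vs 'b' => DIFFER
  Position 1: 'd' vs 'c' => DIFFER
  Position 2: 'e' vs 'c' => DIFFER
  Position 3: 'e' vs 'c' => DIFFER
  Position 4: 'a' vs 'a' => same
Positions that differ: 4

4


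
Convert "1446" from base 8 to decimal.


Input: "1446" in base 8
Positional expansion:
  Digit '1' (value 1) x 8^3 = 512
  Digit '4' (value 4) x 8^2 = 256
  Digit '4' (value 4) x 8^1 = 32
  Digit '6' (value 6) x 8^0 = 6
Sum = 806

806


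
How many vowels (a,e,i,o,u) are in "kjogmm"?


Input: kjogmm
Checking each character:
  'k' at position 0: consonant
  'j' at position 1: consonant
  'o' at position 2: vowel (running total: 1)
  'g' at position 3: consonant
  'm' at position 4: consonant
  'm' at position 5: consonant
Total vowels: 1

1


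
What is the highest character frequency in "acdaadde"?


Input: acdaadde
Character counts:
  'a': 3
  'c': 1
  'd': 3
  'e': 1
Maximum frequency: 3

3


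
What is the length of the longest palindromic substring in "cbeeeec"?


Input: "cbeeeec"
Checking substrings for palindromes:
  [2:6] "eeee" (len 4) => palindrome
  [2:5] "eee" (len 3) => palindrome
  [3:6] "eee" (len 3) => palindrome
  [2:4] "ee" (len 2) => palindrome
  [3:5] "ee" (len 2) => palindrome
  [4:6] "ee" (len 2) => palindrome
Longest palindromic substring: "eeee" with length 4

4


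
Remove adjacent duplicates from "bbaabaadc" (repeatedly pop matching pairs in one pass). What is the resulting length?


Input: bbaabaadc
Stack-based adjacent duplicate removal:
  Read 'b': push. Stack: b
  Read 'b': matches stack top 'b' => pop. Stack: (empty)
  Read 'a': push. Stack: a
  Read 'a': matches stack top 'a' => pop. Stack: (empty)
  Read 'b': push. Stack: b
  Read 'a': push. Stack: ba
  Read 'a': matches stack top 'a' => pop. Stack: b
  Read 'd': push. Stack: bd
  Read 'c': push. Stack: bdc
Final stack: "bdc" (length 3)

3


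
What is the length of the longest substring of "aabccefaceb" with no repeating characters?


Input: "aabccefaceb"
Sliding window (track last position of each char):
  Position 0 ('a'): window [0,0] length 1 -- new best
  Position 1 ('a'): repeat (last at 0), move window start to 1
  Position 1 ('a'): window [1,1] length 1
  Position 2 ('b'): window [1,2] length 2 -- new best
  Position 3 ('c'): window [1,3] length 3 -- new best
  Position 4 ('c'): repeat (last at 3), move window start to 4
  Position 4 ('c'): window [4,4] length 1
  Position 5 ('e'): window [4,5] length 2
  Position 6 ('f'): window [4,6] length 3
  Position 7 ('a'): window [4,7] length 4 -- new best
  Position 8 ('c'): repeat (last at 4), move window start to 5
  Position 8 ('c'): window [5,8] length 4
  Position 9 ('e'): repeat (last at 5), move window start to 6
  Position 9 ('e'): window [6,9] length 4
  Position 10 ('b'): window [6,10] length 5 -- new best
Longest substring with no repeats: "faceb" with length 5

5


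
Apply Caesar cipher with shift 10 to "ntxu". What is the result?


Caesar cipher: shift "ntxu" by 10
  'n' (pos 13) + 10 = pos 23 = 'x'
  't' (pos 19) + 10 = pos 3 = 'd'
  'x' (pos 23) + 10 = pos 7 = 'h'
  'u' (pos 20) + 10 = pos 4 = 'e'
Result: xdhe

xdhe


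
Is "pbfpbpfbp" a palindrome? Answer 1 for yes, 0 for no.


Input: pbfpbpfbp
Reversed: pbfpbpfbp
  Compare pos 0 ('p') with pos 8 ('p'): match
  Compare pos 1 ('b') with pos 7 ('b'): match
  Compare pos 2 ('f') with pos 6 ('f'): match
  Compare pos 3 ('p') with pos 5 ('p'): match
Result: palindrome

1


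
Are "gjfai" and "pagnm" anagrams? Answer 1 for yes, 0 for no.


Strings: "gjfai", "pagnm"
Sorted first:  afgij
Sorted second: agmnp
Differ at position 1: 'f' vs 'g' => not anagrams

0


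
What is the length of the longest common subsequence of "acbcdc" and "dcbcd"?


LCS of "acbcdc" and "dcbcd"
DP table:
           d    c    b    c    d
      0    0    0    0    0    0
  a   0    0    0    0    0    0
  c   0    0    1    1    1    1
  b   0    0    1    2    2    2
  c   0    0    1    2    3    3
  d   0    1    1    2    3    4
  c   0    1    2    2    3    4
LCS length = dp[6][5] = 4

4


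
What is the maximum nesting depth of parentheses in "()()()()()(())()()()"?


Input: "()()()()()(())()()()"
Tracking depth:
  Position 0 '(': depth becomes 1
  Position 1 ')': depth becomes 0
  Position 2 '(': depth becomes 1
  Position 3 ')': depth becomes 0
  Position 4 '(': depth becomes 1
  Position 5 ')': depth becomes 0
  Position 6 '(': depth becomes 1
  Position 7 ')': depth becomes 0
  Position 8 '(': depth becomes 1
  Position 9 ')': depth becomes 0
  Position 10 '(': depth becomes 1
  Position 11 '(': depth becomes 2
  Position 12 ')': depth becomes 1
  Position 13 ')': depth becomes 0
  Position 14 '(': depth becomes 1
  Position 15 ')': depth becomes 0
  Position 16 '(': depth becomes 1
  Position 17 ')': depth becomes 0
  Position 18 '(': depth becomes 1
  Position 19 ')': depth becomes 0
Maximum depth reached: 2

2


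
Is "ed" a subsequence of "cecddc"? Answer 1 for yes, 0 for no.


Check if "ed" is a subsequence of "cecddc"
Greedy scan:
  Position 0 ('c'): no match needed
  Position 1 ('e'): matches sub[0] = 'e'
  Position 2 ('c'): no match needed
  Position 3 ('d'): matches sub[1] = 'd'
  Position 4 ('d'): no match needed
  Position 5 ('c'): no match needed
All 2 characters matched => is a subsequence

1


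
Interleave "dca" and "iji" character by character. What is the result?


Interleaving "dca" and "iji":
  Position 0: 'd' from first, 'i' from second => "di"
  Position 1: 'c' from first, 'j' from second => "cj"
  Position 2: 'a' from first, 'i' from second => "ai"
Result: dicjai

dicjai


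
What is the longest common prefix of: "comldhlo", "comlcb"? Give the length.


Words: comldhlo, comlcb
  Position 0: all 'c' => match
  Position 1: all 'o' => match
  Position 2: all 'm' => match
  Position 3: all 'l' => match
  Position 4: ('d', 'c') => mismatch, stop
LCP = "coml" (length 4)

4


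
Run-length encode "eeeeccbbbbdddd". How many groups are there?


Input: eeeeccbbbbdddd
Scanning for consecutive runs:
  Group 1: 'e' x 4 (positions 0-3)
  Group 2: 'c' x 2 (positions 4-5)
  Group 3: 'b' x 4 (positions 6-9)
  Group 4: 'd' x 4 (positions 10-13)
Total groups: 4

4


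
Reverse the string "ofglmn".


Input: ofglmn
Reading characters right to left:
  Position 5: 'n'
  Position 4: 'm'
  Position 3: 'l'
  Position 2: 'g'
  Position 1: 'f'
  Position 0: 'o'
Reversed: nmlgfo

nmlgfo


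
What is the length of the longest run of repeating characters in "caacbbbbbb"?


Input: "caacbbbbbb"
Scanning for longest run:
  Position 1 ('a'): new char, reset run to 1
  Position 2 ('a'): continues run of 'a', length=2
  Position 3 ('c'): new char, reset run to 1
  Position 4 ('b'): new char, reset run to 1
  Position 5 ('b'): continues run of 'b', length=2
  Position 6 ('b'): continues run of 'b', length=3
  Position 7 ('b'): continues run of 'b', length=4
  Position 8 ('b'): continues run of 'b', length=5
  Position 9 ('b'): continues run of 'b', length=6
Longest run: 'b' with length 6

6


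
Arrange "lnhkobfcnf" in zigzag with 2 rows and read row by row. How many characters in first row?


Zigzag "lnhkobfcnf" into 2 rows:
Placing characters:
  'l' => row 0
  'n' => row 1
  'h' => row 0
  'k' => row 1
  'o' => row 0
  'b' => row 1
  'f' => row 0
  'c' => row 1
  'n' => row 0
  'f' => row 1
Rows:
  Row 0: "lhofn"
  Row 1: "nkbcf"
First row length: 5

5


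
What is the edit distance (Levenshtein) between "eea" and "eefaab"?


Computing edit distance: "eea" -> "eefaab"
DP table:
           e    e    f    a    a    b
      0    1    2    3    4    5    6
  e   1    0    1    2    3    4    5
  e   2    1    0    1    2    3    4
  a   3    2    1    1    1    2    3
Edit distance = dp[3][6] = 3

3


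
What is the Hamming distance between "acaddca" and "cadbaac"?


Comparing "acaddca" and "cadbaac" position by position:
  Position 0: 'a' vs 'c' => differ
  Position 1: 'c' vs 'a' => differ
  Position 2: 'a' vs 'd' => differ
  Position 3: 'd' vs 'b' => differ
  Position 4: 'd' vs 'a' => differ
  Position 5: 'c' vs 'a' => differ
  Position 6: 'a' vs 'c' => differ
Total differences (Hamming distance): 7

7


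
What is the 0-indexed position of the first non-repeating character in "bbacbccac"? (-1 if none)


Input: bbacbccac
Character frequencies:
  'a': 2
  'b': 3
  'c': 4
Scanning left to right for freq == 1:
  Position 0 ('b'): freq=3, skip
  Position 1 ('b'): freq=3, skip
  Position 2 ('a'): freq=2, skip
  Position 3 ('c'): freq=4, skip
  Position 4 ('b'): freq=3, skip
  Position 5 ('c'): freq=4, skip
  Position 6 ('c'): freq=4, skip
  Position 7 ('a'): freq=2, skip
  Position 8 ('c'): freq=4, skip
  No unique character found => answer = -1

-1


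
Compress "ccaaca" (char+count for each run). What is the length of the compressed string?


Input: ccaaca
Runs:
  'c' x 2 => "c2"
  'a' x 2 => "a2"
  'c' x 1 => "c1"
  'a' x 1 => "a1"
Compressed: "c2a2c1a1"
Compressed length: 8

8


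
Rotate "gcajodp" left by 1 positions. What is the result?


Input: "gcajodp", rotate left by 1
First 1 characters: "g"
Remaining characters: "cajodp"
Concatenate remaining + first: "cajodp" + "g" = "cajodpg"

cajodpg


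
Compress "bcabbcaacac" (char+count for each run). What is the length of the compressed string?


Input: bcabbcaacac
Runs:
  'b' x 1 => "b1"
  'c' x 1 => "c1"
  'a' x 1 => "a1"
  'b' x 2 => "b2"
  'c' x 1 => "c1"
  'a' x 2 => "a2"
  'c' x 1 => "c1"
  'a' x 1 => "a1"
  'c' x 1 => "c1"
Compressed: "b1c1a1b2c1a2c1a1c1"
Compressed length: 18

18


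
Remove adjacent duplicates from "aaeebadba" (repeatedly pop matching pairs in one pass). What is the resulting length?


Input: aaeebadba
Stack-based adjacent duplicate removal:
  Read 'a': push. Stack: a
  Read 'a': matches stack top 'a' => pop. Stack: (empty)
  Read 'e': push. Stack: e
  Read 'e': matches stack top 'e' => pop. Stack: (empty)
  Read 'b': push. Stack: b
  Read 'a': push. Stack: ba
  Read 'd': push. Stack: bad
  Read 'b': push. Stack: badb
  Read 'a': push. Stack: badba
Final stack: "badba" (length 5)

5


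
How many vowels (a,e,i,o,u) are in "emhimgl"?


Input: emhimgl
Checking each character:
  'e' at position 0: vowel (running total: 1)
  'm' at position 1: consonant
  'h' at position 2: consonant
  'i' at position 3: vowel (running total: 2)
  'm' at position 4: consonant
  'g' at position 5: consonant
  'l' at position 6: consonant
Total vowels: 2

2


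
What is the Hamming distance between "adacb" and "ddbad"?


Comparing "adacb" and "ddbad" position by position:
  Position 0: 'a' vs 'd' => differ
  Position 1: 'd' vs 'd' => same
  Position 2: 'a' vs 'b' => differ
  Position 3: 'c' vs 'a' => differ
  Position 4: 'b' vs 'd' => differ
Total differences (Hamming distance): 4

4


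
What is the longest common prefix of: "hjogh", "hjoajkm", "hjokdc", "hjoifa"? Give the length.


Words: hjogh, hjoajkm, hjokdc, hjoifa
  Position 0: all 'h' => match
  Position 1: all 'j' => match
  Position 2: all 'o' => match
  Position 3: ('g', 'a', 'k', 'i') => mismatch, stop
LCP = "hjo" (length 3)

3


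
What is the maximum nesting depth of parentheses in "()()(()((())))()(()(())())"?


Input: "()()(()((())))()(()(())())"
Tracking depth:
  Position 0 '(': depth becomes 1
  Position 1 ')': depth becomes 0
  Position 2 '(': depth becomes 1
  Position 3 ')': depth becomes 0
  Position 4 '(': depth becomes 1
  Position 5 '(': depth becomes 2
  Position 6 ')': depth becomes 1
  Position 7 '(': depth becomes 2
  Position 8 '(': depth becomes 3
  Position 9 '(': depth becomes 4
  Position 10 ')': depth becomes 3
  Position 11 ')': depth becomes 2
  Position 12 ')': depth becomes 1
  Position 13 ')': depth becomes 0
  Position 14 '(': depth becomes 1
  Position 15 ')': depth becomes 0
  Position 16 '(': depth becomes 1
  Position 17 '(': depth becomes 2
  Position 18 ')': depth becomes 1
  Position 19 '(': depth becomes 2
  Position 20 '(': depth becomes 3
  Position 21 ')': depth becomes 2
  Position 22 ')': depth becomes 1
  Position 23 '(': depth becomes 2
  Position 24 ')': depth becomes 1
  Position 25 ')': depth becomes 0
Maximum depth reached: 4

4


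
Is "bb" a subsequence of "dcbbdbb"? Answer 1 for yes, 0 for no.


Check if "bb" is a subsequence of "dcbbdbb"
Greedy scan:
  Position 0 ('d'): no match needed
  Position 1 ('c'): no match needed
  Position 2 ('b'): matches sub[0] = 'b'
  Position 3 ('b'): matches sub[1] = 'b'
  Position 4 ('d'): no match needed
  Position 5 ('b'): no match needed
  Position 6 ('b'): no match needed
All 2 characters matched => is a subsequence

1


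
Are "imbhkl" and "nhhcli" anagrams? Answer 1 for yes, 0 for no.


Strings: "imbhkl", "nhhcli"
Sorted first:  bhiklm
Sorted second: chhiln
Differ at position 0: 'b' vs 'c' => not anagrams

0


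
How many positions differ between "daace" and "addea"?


Comparing "daace" and "addea" position by position:
  Position 0: 'd' vs 'a' => DIFFER
  Position 1: 'a' vs 'd' => DIFFER
  Position 2: 'a' vs 'd' => DIFFER
  Position 3: 'c' vs 'e' => DIFFER
  Position 4: 'e' vs 'a' => DIFFER
Positions that differ: 5

5


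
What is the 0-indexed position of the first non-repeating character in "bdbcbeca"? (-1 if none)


Input: bdbcbeca
Character frequencies:
  'a': 1
  'b': 3
  'c': 2
  'd': 1
  'e': 1
Scanning left to right for freq == 1:
  Position 0 ('b'): freq=3, skip
  Position 1 ('d'): unique! => answer = 1

1


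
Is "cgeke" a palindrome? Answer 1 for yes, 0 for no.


Input: cgeke
Reversed: ekegc
  Compare pos 0 ('c') with pos 4 ('e'): MISMATCH
  Compare pos 1 ('g') with pos 3 ('k'): MISMATCH
Result: not a palindrome

0


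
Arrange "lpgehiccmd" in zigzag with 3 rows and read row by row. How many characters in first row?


Zigzag "lpgehiccmd" into 3 rows:
Placing characters:
  'l' => row 0
  'p' => row 1
  'g' => row 2
  'e' => row 1
  'h' => row 0
  'i' => row 1
  'c' => row 2
  'c' => row 1
  'm' => row 0
  'd' => row 1
Rows:
  Row 0: "lhm"
  Row 1: "peicd"
  Row 2: "gc"
First row length: 3

3


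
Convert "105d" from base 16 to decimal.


Input: "105d" in base 16
Positional expansion:
  Digit '1' (value 1) x 16^3 = 4096
  Digit '0' (value 0) x 16^2 = 0
  Digit '5' (value 5) x 16^1 = 80
  Digit 'd' (value 13) x 16^0 = 13
Sum = 4189

4189


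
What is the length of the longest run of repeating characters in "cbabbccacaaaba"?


Input: "cbabbccacaaaba"
Scanning for longest run:
  Position 1 ('b'): new char, reset run to 1
  Position 2 ('a'): new char, reset run to 1
  Position 3 ('b'): new char, reset run to 1
  Position 4 ('b'): continues run of 'b', length=2
  Position 5 ('c'): new char, reset run to 1
  Position 6 ('c'): continues run of 'c', length=2
  Position 7 ('a'): new char, reset run to 1
  Position 8 ('c'): new char, reset run to 1
  Position 9 ('a'): new char, reset run to 1
  Position 10 ('a'): continues run of 'a', length=2
  Position 11 ('a'): continues run of 'a', length=3
  Position 12 ('b'): new char, reset run to 1
  Position 13 ('a'): new char, reset run to 1
Longest run: 'a' with length 3

3


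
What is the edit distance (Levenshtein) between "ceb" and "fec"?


Computing edit distance: "ceb" -> "fec"
DP table:
           f    e    c
      0    1    2    3
  c   1    1    2    2
  e   2    2    1    2
  b   3    3    2    2
Edit distance = dp[3][3] = 2

2


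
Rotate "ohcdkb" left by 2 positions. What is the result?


Input: "ohcdkb", rotate left by 2
First 2 characters: "oh"
Remaining characters: "cdkb"
Concatenate remaining + first: "cdkb" + "oh" = "cdkboh"

cdkboh


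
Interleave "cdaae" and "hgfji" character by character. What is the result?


Interleaving "cdaae" and "hgfji":
  Position 0: 'c' from first, 'h' from second => "ch"
  Position 1: 'd' from first, 'g' from second => "dg"
  Position 2: 'a' from first, 'f' from second => "af"
  Position 3: 'a' from first, 'j' from second => "aj"
  Position 4: 'e' from first, 'i' from second => "ei"
Result: chdgafajei

chdgafajei


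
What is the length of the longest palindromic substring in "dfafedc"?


Input: "dfafedc"
Checking substrings for palindromes:
  [1:4] "faf" (len 3) => palindrome
Longest palindromic substring: "faf" with length 3

3


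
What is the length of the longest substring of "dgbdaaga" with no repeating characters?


Input: "dgbdaaga"
Sliding window (track last position of each char):
  Position 0 ('d'): window [0,0] length 1 -- new best
  Position 1 ('g'): window [0,1] length 2 -- new best
  Position 2 ('b'): window [0,2] length 3 -- new best
  Position 3 ('d'): repeat (last at 0), move window start to 1
  Position 3 ('d'): window [1,3] length 3
  Position 4 ('a'): window [1,4] length 4 -- new best
  Position 5 ('a'): repeat (last at 4), move window start to 5
  Position 5 ('a'): window [5,5] length 1
  Position 6 ('g'): window [5,6] length 2
  Position 7 ('a'): repeat (last at 5), move window start to 6
  Position 7 ('a'): window [6,7] length 2
Longest substring with no repeats: "gbda" with length 4

4


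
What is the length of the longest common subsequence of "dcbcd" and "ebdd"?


LCS of "dcbcd" and "ebdd"
DP table:
           e    b    d    d
      0    0    0    0    0
  d   0    0    0    1    1
  c   0    0    0    1    1
  b   0    0    1    1    1
  c   0    0    1    1    1
  d   0    0    1    2    2
LCS length = dp[5][4] = 2

2


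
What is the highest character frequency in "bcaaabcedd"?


Input: bcaaabcedd
Character counts:
  'a': 3
  'b': 2
  'c': 2
  'd': 2
  'e': 1
Maximum frequency: 3

3


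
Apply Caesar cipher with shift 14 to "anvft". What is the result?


Caesar cipher: shift "anvft" by 14
  'a' (pos 0) + 14 = pos 14 = 'o'
  'n' (pos 13) + 14 = pos 1 = 'b'
  'v' (pos 21) + 14 = pos 9 = 'j'
  'f' (pos 5) + 14 = pos 19 = 't'
  't' (pos 19) + 14 = pos 7 = 'h'
Result: objth

objth


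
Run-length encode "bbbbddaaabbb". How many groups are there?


Input: bbbbddaaabbb
Scanning for consecutive runs:
  Group 1: 'b' x 4 (positions 0-3)
  Group 2: 'd' x 2 (positions 4-5)
  Group 3: 'a' x 3 (positions 6-8)
  Group 4: 'b' x 3 (positions 9-11)
Total groups: 4

4


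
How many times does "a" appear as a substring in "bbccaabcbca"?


Searching for "a" in "bbccaabcbca"
Scanning each position:
  Position 0: "b" => no
  Position 1: "b" => no
  Position 2: "c" => no
  Position 3: "c" => no
  Position 4: "a" => MATCH
  Position 5: "a" => MATCH
  Position 6: "b" => no
  Position 7: "c" => no
  Position 8: "b" => no
  Position 9: "c" => no
  Position 10: "a" => MATCH
Total occurrences: 3

3


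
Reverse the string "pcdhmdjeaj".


Input: pcdhmdjeaj
Reading characters right to left:
  Position 9: 'j'
  Position 8: 'a'
  Position 7: 'e'
  Position 6: 'j'
  Position 5: 'd'
  Position 4: 'm'
  Position 3: 'h'
  Position 2: 'd'
  Position 1: 'c'
  Position 0: 'p'
Reversed: jaejdmhdcp

jaejdmhdcp


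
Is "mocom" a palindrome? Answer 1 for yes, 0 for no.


Input: mocom
Reversed: mocom
  Compare pos 0 ('m') with pos 4 ('m'): match
  Compare pos 1 ('o') with pos 3 ('o'): match
Result: palindrome

1


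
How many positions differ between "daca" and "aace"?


Comparing "daca" and "aace" position by position:
  Position 0: 'd' vs 'a' => DIFFER
  Position 1: 'a' vs 'a' => same
  Position 2: 'c' vs 'c' => same
  Position 3: 'a' vs 'e' => DIFFER
Positions that differ: 2

2


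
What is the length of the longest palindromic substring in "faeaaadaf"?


Input: "faeaaadaf"
Checking substrings for palindromes:
  [1:4] "aea" (len 3) => palindrome
  [3:6] "aaa" (len 3) => palindrome
  [5:8] "ada" (len 3) => palindrome
  [3:5] "aa" (len 2) => palindrome
  [4:6] "aa" (len 2) => palindrome
Longest palindromic substring: "aea" with length 3

3


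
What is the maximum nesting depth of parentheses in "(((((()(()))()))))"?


Input: "(((((()(()))()))))"
Tracking depth:
  Position 0 '(': depth becomes 1
  Position 1 '(': depth becomes 2
  Position 2 '(': depth becomes 3
  Position 3 '(': depth becomes 4
  Position 4 '(': depth becomes 5
  Position 5 '(': depth becomes 6
  Position 6 ')': depth becomes 5
  Position 7 '(': depth becomes 6
  Position 8 '(': depth becomes 7
  Position 9 ')': depth becomes 6
  Position 10 ')': depth becomes 5
  Position 11 ')': depth becomes 4
  Position 12 '(': depth becomes 5
  Position 13 ')': depth becomes 4
  Position 14 ')': depth becomes 3
  Position 15 ')': depth becomes 2
  Position 16 ')': depth becomes 1
  Position 17 ')': depth becomes 0
Maximum depth reached: 7

7


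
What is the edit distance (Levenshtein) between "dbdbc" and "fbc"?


Computing edit distance: "dbdbc" -> "fbc"
DP table:
           f    b    c
      0    1    2    3
  d   1    1    2    3
  b   2    2    1    2
  d   3    3    2    2
  b   4    4    3    3
  c   5    5    4    3
Edit distance = dp[5][3] = 3

3


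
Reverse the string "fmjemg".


Input: fmjemg
Reading characters right to left:
  Position 5: 'g'
  Position 4: 'm'
  Position 3: 'e'
  Position 2: 'j'
  Position 1: 'm'
  Position 0: 'f'
Reversed: gmejmf

gmejmf


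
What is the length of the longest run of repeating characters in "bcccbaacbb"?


Input: "bcccbaacbb"
Scanning for longest run:
  Position 1 ('c'): new char, reset run to 1
  Position 2 ('c'): continues run of 'c', length=2
  Position 3 ('c'): continues run of 'c', length=3
  Position 4 ('b'): new char, reset run to 1
  Position 5 ('a'): new char, reset run to 1
  Position 6 ('a'): continues run of 'a', length=2
  Position 7 ('c'): new char, reset run to 1
  Position 8 ('b'): new char, reset run to 1
  Position 9 ('b'): continues run of 'b', length=2
Longest run: 'c' with length 3

3


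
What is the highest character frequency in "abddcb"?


Input: abddcb
Character counts:
  'a': 1
  'b': 2
  'c': 1
  'd': 2
Maximum frequency: 2

2


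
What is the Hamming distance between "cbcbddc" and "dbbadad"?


Comparing "cbcbddc" and "dbbadad" position by position:
  Position 0: 'c' vs 'd' => differ
  Position 1: 'b' vs 'b' => same
  Position 2: 'c' vs 'b' => differ
  Position 3: 'b' vs 'a' => differ
  Position 4: 'd' vs 'd' => same
  Position 5: 'd' vs 'a' => differ
  Position 6: 'c' vs 'd' => differ
Total differences (Hamming distance): 5

5


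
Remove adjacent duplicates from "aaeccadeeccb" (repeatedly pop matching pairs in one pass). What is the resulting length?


Input: aaeccadeeccb
Stack-based adjacent duplicate removal:
  Read 'a': push. Stack: a
  Read 'a': matches stack top 'a' => pop. Stack: (empty)
  Read 'e': push. Stack: e
  Read 'c': push. Stack: ec
  Read 'c': matches stack top 'c' => pop. Stack: e
  Read 'a': push. Stack: ea
  Read 'd': push. Stack: ead
  Read 'e': push. Stack: eade
  Read 'e': matches stack top 'e' => pop. Stack: ead
  Read 'c': push. Stack: eadc
  Read 'c': matches stack top 'c' => pop. Stack: ead
  Read 'b': push. Stack: eadb
Final stack: "eadb" (length 4)

4


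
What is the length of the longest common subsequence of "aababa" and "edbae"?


LCS of "aababa" and "edbae"
DP table:
           e    d    b    a    e
      0    0    0    0    0    0
  a   0    0    0    0    1    1
  a   0    0    0    0    1    1
  b   0    0    0    1    1    1
  a   0    0    0    1    2    2
  b   0    0    0    1    2    2
  a   0    0    0    1    2    2
LCS length = dp[6][5] = 2

2


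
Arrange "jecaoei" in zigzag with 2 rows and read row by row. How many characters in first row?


Zigzag "jecaoei" into 2 rows:
Placing characters:
  'j' => row 0
  'e' => row 1
  'c' => row 0
  'a' => row 1
  'o' => row 0
  'e' => row 1
  'i' => row 0
Rows:
  Row 0: "jcoi"
  Row 1: "eae"
First row length: 4

4


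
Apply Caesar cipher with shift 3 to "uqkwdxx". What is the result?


Caesar cipher: shift "uqkwdxx" by 3
  'u' (pos 20) + 3 = pos 23 = 'x'
  'q' (pos 16) + 3 = pos 19 = 't'
  'k' (pos 10) + 3 = pos 13 = 'n'
  'w' (pos 22) + 3 = pos 25 = 'z'
  'd' (pos 3) + 3 = pos 6 = 'g'
  'x' (pos 23) + 3 = pos 0 = 'a'
  'x' (pos 23) + 3 = pos 0 = 'a'
Result: xtnzgaa

xtnzgaa


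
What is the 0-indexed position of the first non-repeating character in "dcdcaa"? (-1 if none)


Input: dcdcaa
Character frequencies:
  'a': 2
  'c': 2
  'd': 2
Scanning left to right for freq == 1:
  Position 0 ('d'): freq=2, skip
  Position 1 ('c'): freq=2, skip
  Position 2 ('d'): freq=2, skip
  Position 3 ('c'): freq=2, skip
  Position 4 ('a'): freq=2, skip
  Position 5 ('a'): freq=2, skip
  No unique character found => answer = -1

-1


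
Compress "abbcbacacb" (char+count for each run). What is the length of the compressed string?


Input: abbcbacacb
Runs:
  'a' x 1 => "a1"
  'b' x 2 => "b2"
  'c' x 1 => "c1"
  'b' x 1 => "b1"
  'a' x 1 => "a1"
  'c' x 1 => "c1"
  'a' x 1 => "a1"
  'c' x 1 => "c1"
  'b' x 1 => "b1"
Compressed: "a1b2c1b1a1c1a1c1b1"
Compressed length: 18

18


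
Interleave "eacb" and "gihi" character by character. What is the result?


Interleaving "eacb" and "gihi":
  Position 0: 'e' from first, 'g' from second => "eg"
  Position 1: 'a' from first, 'i' from second => "ai"
  Position 2: 'c' from first, 'h' from second => "ch"
  Position 3: 'b' from first, 'i' from second => "bi"
Result: egaichbi

egaichbi


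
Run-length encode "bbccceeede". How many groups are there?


Input: bbccceeede
Scanning for consecutive runs:
  Group 1: 'b' x 2 (positions 0-1)
  Group 2: 'c' x 3 (positions 2-4)
  Group 3: 'e' x 3 (positions 5-7)
  Group 4: 'd' x 1 (positions 8-8)
  Group 5: 'e' x 1 (positions 9-9)
Total groups: 5

5


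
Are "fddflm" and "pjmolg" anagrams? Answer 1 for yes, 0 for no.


Strings: "fddflm", "pjmolg"
Sorted first:  ddfflm
Sorted second: gjlmop
Differ at position 0: 'd' vs 'g' => not anagrams

0


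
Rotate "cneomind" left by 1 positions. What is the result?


Input: "cneomind", rotate left by 1
First 1 characters: "c"
Remaining characters: "neomind"
Concatenate remaining + first: "neomind" + "c" = "neomindc"

neomindc


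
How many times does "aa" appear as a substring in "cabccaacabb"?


Searching for "aa" in "cabccaacabb"
Scanning each position:
  Position 0: "ca" => no
  Position 1: "ab" => no
  Position 2: "bc" => no
  Position 3: "cc" => no
  Position 4: "ca" => no
  Position 5: "aa" => MATCH
  Position 6: "ac" => no
  Position 7: "ca" => no
  Position 8: "ab" => no
  Position 9: "bb" => no
Total occurrences: 1

1


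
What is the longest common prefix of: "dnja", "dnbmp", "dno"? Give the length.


Words: dnja, dnbmp, dno
  Position 0: all 'd' => match
  Position 1: all 'n' => match
  Position 2: ('j', 'b', 'o') => mismatch, stop
LCP = "dn" (length 2)

2


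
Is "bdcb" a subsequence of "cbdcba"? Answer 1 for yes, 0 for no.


Check if "bdcb" is a subsequence of "cbdcba"
Greedy scan:
  Position 0 ('c'): no match needed
  Position 1 ('b'): matches sub[0] = 'b'
  Position 2 ('d'): matches sub[1] = 'd'
  Position 3 ('c'): matches sub[2] = 'c'
  Position 4 ('b'): matches sub[3] = 'b'
  Position 5 ('a'): no match needed
All 4 characters matched => is a subsequence

1


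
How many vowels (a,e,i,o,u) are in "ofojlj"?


Input: ofojlj
Checking each character:
  'o' at position 0: vowel (running total: 1)
  'f' at position 1: consonant
  'o' at position 2: vowel (running total: 2)
  'j' at position 3: consonant
  'l' at position 4: consonant
  'j' at position 5: consonant
Total vowels: 2

2


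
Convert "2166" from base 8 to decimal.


Input: "2166" in base 8
Positional expansion:
  Digit '2' (value 2) x 8^3 = 1024
  Digit '1' (value 1) x 8^2 = 64
  Digit '6' (value 6) x 8^1 = 48
  Digit '6' (value 6) x 8^0 = 6
Sum = 1142

1142


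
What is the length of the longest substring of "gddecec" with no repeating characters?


Input: "gddecec"
Sliding window (track last position of each char):
  Position 0 ('g'): window [0,0] length 1 -- new best
  Position 1 ('d'): window [0,1] length 2 -- new best
  Position 2 ('d'): repeat (last at 1), move window start to 2
  Position 2 ('d'): window [2,2] length 1
  Position 3 ('e'): window [2,3] length 2
  Position 4 ('c'): window [2,4] length 3 -- new best
  Position 5 ('e'): repeat (last at 3), move window start to 4
  Position 5 ('e'): window [4,5] length 2
  Position 6 ('c'): repeat (last at 4), move window start to 5
  Position 6 ('c'): window [5,6] length 2
Longest substring with no repeats: "dec" with length 3

3


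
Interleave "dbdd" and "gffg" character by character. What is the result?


Interleaving "dbdd" and "gffg":
  Position 0: 'd' from first, 'g' from second => "dg"
  Position 1: 'b' from first, 'f' from second => "bf"
  Position 2: 'd' from first, 'f' from second => "df"
  Position 3: 'd' from first, 'g' from second => "dg"
Result: dgbfdfdg

dgbfdfdg


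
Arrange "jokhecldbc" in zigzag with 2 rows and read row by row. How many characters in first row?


Zigzag "jokhecldbc" into 2 rows:
Placing characters:
  'j' => row 0
  'o' => row 1
  'k' => row 0
  'h' => row 1
  'e' => row 0
  'c' => row 1
  'l' => row 0
  'd' => row 1
  'b' => row 0
  'c' => row 1
Rows:
  Row 0: "jkelb"
  Row 1: "ohcdc"
First row length: 5

5


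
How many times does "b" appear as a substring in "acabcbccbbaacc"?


Searching for "b" in "acabcbccbbaacc"
Scanning each position:
  Position 0: "a" => no
  Position 1: "c" => no
  Position 2: "a" => no
  Position 3: "b" => MATCH
  Position 4: "c" => no
  Position 5: "b" => MATCH
  Position 6: "c" => no
  Position 7: "c" => no
  Position 8: "b" => MATCH
  Position 9: "b" => MATCH
  Position 10: "a" => no
  Position 11: "a" => no
  Position 12: "c" => no
  Position 13: "c" => no
Total occurrences: 4

4


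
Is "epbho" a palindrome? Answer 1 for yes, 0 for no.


Input: epbho
Reversed: ohbpe
  Compare pos 0 ('e') with pos 4 ('o'): MISMATCH
  Compare pos 1 ('p') with pos 3 ('h'): MISMATCH
Result: not a palindrome

0


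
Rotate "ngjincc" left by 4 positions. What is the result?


Input: "ngjincc", rotate left by 4
First 4 characters: "ngji"
Remaining characters: "ncc"
Concatenate remaining + first: "ncc" + "ngji" = "nccngji"

nccngji


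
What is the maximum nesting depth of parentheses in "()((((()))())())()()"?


Input: "()((((()))())())()()"
Tracking depth:
  Position 0 '(': depth becomes 1
  Position 1 ')': depth becomes 0
  Position 2 '(': depth becomes 1
  Position 3 '(': depth becomes 2
  Position 4 '(': depth becomes 3
  Position 5 '(': depth becomes 4
  Position 6 '(': depth becomes 5
  Position 7 ')': depth becomes 4
  Position 8 ')': depth becomes 3
  Position 9 ')': depth becomes 2
  Position 10 '(': depth becomes 3
  Position 11 ')': depth becomes 2
  Position 12 ')': depth becomes 1
  Position 13 '(': depth becomes 2
  Position 14 ')': depth becomes 1
  Position 15 ')': depth becomes 0
  Position 16 '(': depth becomes 1
  Position 17 ')': depth becomes 0
  Position 18 '(': depth becomes 1
  Position 19 ')': depth becomes 0
Maximum depth reached: 5

5


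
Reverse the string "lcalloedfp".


Input: lcalloedfp
Reading characters right to left:
  Position 9: 'p'
  Position 8: 'f'
  Position 7: 'd'
  Position 6: 'e'
  Position 5: 'o'
  Position 4: 'l'
  Position 3: 'l'
  Position 2: 'a'
  Position 1: 'c'
  Position 0: 'l'
Reversed: pfdeollacl

pfdeollacl


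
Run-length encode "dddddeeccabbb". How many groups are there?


Input: dddddeeccabbb
Scanning for consecutive runs:
  Group 1: 'd' x 5 (positions 0-4)
  Group 2: 'e' x 2 (positions 5-6)
  Group 3: 'c' x 2 (positions 7-8)
  Group 4: 'a' x 1 (positions 9-9)
  Group 5: 'b' x 3 (positions 10-12)
Total groups: 5

5


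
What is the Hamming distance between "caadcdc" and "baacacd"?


Comparing "caadcdc" and "baacacd" position by position:
  Position 0: 'c' vs 'b' => differ
  Position 1: 'a' vs 'a' => same
  Position 2: 'a' vs 'a' => same
  Position 3: 'd' vs 'c' => differ
  Position 4: 'c' vs 'a' => differ
  Position 5: 'd' vs 'c' => differ
  Position 6: 'c' vs 'd' => differ
Total differences (Hamming distance): 5

5


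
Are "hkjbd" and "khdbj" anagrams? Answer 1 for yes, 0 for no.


Strings: "hkjbd", "khdbj"
Sorted first:  bdhjk
Sorted second: bdhjk
Sorted forms match => anagrams

1


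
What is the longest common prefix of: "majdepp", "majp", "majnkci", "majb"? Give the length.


Words: majdepp, majp, majnkci, majb
  Position 0: all 'm' => match
  Position 1: all 'a' => match
  Position 2: all 'j' => match
  Position 3: ('d', 'p', 'n', 'b') => mismatch, stop
LCP = "maj" (length 3)

3


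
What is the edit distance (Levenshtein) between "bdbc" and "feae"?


Computing edit distance: "bdbc" -> "feae"
DP table:
           f    e    a    e
      0    1    2    3    4
  b   1    1    2    3    4
  d   2    2    2    3    4
  b   3    3    3    3    4
  c   4    4    4    4    4
Edit distance = dp[4][4] = 4

4


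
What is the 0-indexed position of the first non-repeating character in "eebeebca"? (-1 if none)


Input: eebeebca
Character frequencies:
  'a': 1
  'b': 2
  'c': 1
  'e': 4
Scanning left to right for freq == 1:
  Position 0 ('e'): freq=4, skip
  Position 1 ('e'): freq=4, skip
  Position 2 ('b'): freq=2, skip
  Position 3 ('e'): freq=4, skip
  Position 4 ('e'): freq=4, skip
  Position 5 ('b'): freq=2, skip
  Position 6 ('c'): unique! => answer = 6

6


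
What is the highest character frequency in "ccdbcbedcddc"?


Input: ccdbcbedcddc
Character counts:
  'b': 2
  'c': 5
  'd': 4
  'e': 1
Maximum frequency: 5

5


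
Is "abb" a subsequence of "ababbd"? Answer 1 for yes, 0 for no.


Check if "abb" is a subsequence of "ababbd"
Greedy scan:
  Position 0 ('a'): matches sub[0] = 'a'
  Position 1 ('b'): matches sub[1] = 'b'
  Position 2 ('a'): no match needed
  Position 3 ('b'): matches sub[2] = 'b'
  Position 4 ('b'): no match needed
  Position 5 ('d'): no match needed
All 3 characters matched => is a subsequence

1


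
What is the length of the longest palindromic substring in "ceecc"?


Input: "ceecc"
Checking substrings for palindromes:
  [0:4] "ceec" (len 4) => palindrome
  [1:3] "ee" (len 2) => palindrome
  [3:5] "cc" (len 2) => palindrome
Longest palindromic substring: "ceec" with length 4

4


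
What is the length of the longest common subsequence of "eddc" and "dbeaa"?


LCS of "eddc" and "dbeaa"
DP table:
           d    b    e    a    a
      0    0    0    0    0    0
  e   0    0    0    1    1    1
  d   0    1    1    1    1    1
  d   0    1    1    1    1    1
  c   0    1    1    1    1    1
LCS length = dp[4][5] = 1

1


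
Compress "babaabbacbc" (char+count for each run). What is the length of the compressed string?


Input: babaabbacbc
Runs:
  'b' x 1 => "b1"
  'a' x 1 => "a1"
  'b' x 1 => "b1"
  'a' x 2 => "a2"
  'b' x 2 => "b2"
  'a' x 1 => "a1"
  'c' x 1 => "c1"
  'b' x 1 => "b1"
  'c' x 1 => "c1"
Compressed: "b1a1b1a2b2a1c1b1c1"
Compressed length: 18

18


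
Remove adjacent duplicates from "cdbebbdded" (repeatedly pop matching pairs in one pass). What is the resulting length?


Input: cdbebbdded
Stack-based adjacent duplicate removal:
  Read 'c': push. Stack: c
  Read 'd': push. Stack: cd
  Read 'b': push. Stack: cdb
  Read 'e': push. Stack: cdbe
  Read 'b': push. Stack: cdbeb
  Read 'b': matches stack top 'b' => pop. Stack: cdbe
  Read 'd': push. Stack: cdbed
  Read 'd': matches stack top 'd' => pop. Stack: cdbe
  Read 'e': matches stack top 'e' => pop. Stack: cdb
  Read 'd': push. Stack: cdbd
Final stack: "cdbd" (length 4)

4


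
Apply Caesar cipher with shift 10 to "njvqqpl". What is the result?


Caesar cipher: shift "njvqqpl" by 10
  'n' (pos 13) + 10 = pos 23 = 'x'
  'j' (pos 9) + 10 = pos 19 = 't'
  'v' (pos 21) + 10 = pos 5 = 'f'
  'q' (pos 16) + 10 = pos 0 = 'a'
  'q' (pos 16) + 10 = pos 0 = 'a'
  'p' (pos 15) + 10 = pos 25 = 'z'
  'l' (pos 11) + 10 = pos 21 = 'v'
Result: xtfaazv

xtfaazv


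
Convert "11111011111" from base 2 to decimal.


Input: "11111011111" in base 2
Positional expansion:
  Digit '1' (value 1) x 2^10 = 1024
  Digit '1' (value 1) x 2^9 = 512
  Digit '1' (value 1) x 2^8 = 256
  Digit '1' (value 1) x 2^7 = 128
  Digit '1' (value 1) x 2^6 = 64
  Digit '0' (value 0) x 2^5 = 0
  Digit '1' (value 1) x 2^4 = 16
  Digit '1' (value 1) x 2^3 = 8
  Digit '1' (value 1) x 2^2 = 4
  Digit '1' (value 1) x 2^1 = 2
  Digit '1' (value 1) x 2^0 = 1
Sum = 2015

2015


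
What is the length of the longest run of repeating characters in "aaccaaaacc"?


Input: "aaccaaaacc"
Scanning for longest run:
  Position 1 ('a'): continues run of 'a', length=2
  Position 2 ('c'): new char, reset run to 1
  Position 3 ('c'): continues run of 'c', length=2
  Position 4 ('a'): new char, reset run to 1
  Position 5 ('a'): continues run of 'a', length=2
  Position 6 ('a'): continues run of 'a', length=3
  Position 7 ('a'): continues run of 'a', length=4
  Position 8 ('c'): new char, reset run to 1
  Position 9 ('c'): continues run of 'c', length=2
Longest run: 'a' with length 4

4
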